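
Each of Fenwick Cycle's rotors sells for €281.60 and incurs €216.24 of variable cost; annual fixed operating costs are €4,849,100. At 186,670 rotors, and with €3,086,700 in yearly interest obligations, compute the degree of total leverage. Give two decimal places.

2.86

Contribution at this volume is 186,670 × €65.36 = €12,200,751.20.
Subtracting fixed costs: EBIT = €12,200,751.20 − €4,849,100 = €7,351,651.20. Interest = €3,086,700.00, so EBIT − I = €4,264,951.20.
Degree of total leverage = total CM / (EBIT − interest) = €12,200,751.20 / €4,264,951.20 = 2.8607.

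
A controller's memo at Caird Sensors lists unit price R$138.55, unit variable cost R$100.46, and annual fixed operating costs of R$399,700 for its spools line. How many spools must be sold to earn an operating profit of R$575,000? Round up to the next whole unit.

Unit CM = price − variable cost = R$138.55 − R$100.46 = R$38.09.
Need Q such that Q × R$38.09 − R$399,700 = R$575,000, i.e. Q = R$974,700 / R$38.09 = 25,589.39 → 25,590.

25,590 spools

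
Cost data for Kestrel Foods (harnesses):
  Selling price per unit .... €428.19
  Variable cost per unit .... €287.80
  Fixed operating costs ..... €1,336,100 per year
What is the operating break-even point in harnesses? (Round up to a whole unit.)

9,518 harnesses

Contribution margin per unit = €428.19 − €287.80 = €140.39.
Break-even volume = fixed costs ÷ CM per unit = €1,336,100 ÷ €140.39 = 9,517.06, so 9,518 harnesses.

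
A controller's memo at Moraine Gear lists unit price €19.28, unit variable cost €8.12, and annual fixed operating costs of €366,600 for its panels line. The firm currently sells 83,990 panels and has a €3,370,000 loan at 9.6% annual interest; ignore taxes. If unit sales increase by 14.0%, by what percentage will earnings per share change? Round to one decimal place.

+53.1%

Contribution at this volume is 83,990 × €11.16 = €937,328.40.
Subtracting fixed costs: EBIT = €937,328.40 − €366,600 = €570,728.40.
Interest = €323,520.00, so EBIT − I = €247,208.40.
Degree of combined leverage = contribution ÷ (EBIT − I) = €937,328.40 ÷ €247,208.40 = 3.7917.
EPS therefore changes by 3.7917 × (+14.0%) = +53.1%.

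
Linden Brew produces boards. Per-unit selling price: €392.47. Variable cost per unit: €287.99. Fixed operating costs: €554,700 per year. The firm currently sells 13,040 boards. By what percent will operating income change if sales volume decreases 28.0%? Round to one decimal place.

-47.2%

Total contribution margin = 13,040 × €104.48 = €1,362,419.20.
EBIT = €1,362,419.20 − €554,700 = €807,719.20.
DOL = contribution ÷ EBIT = €1,362,419.20 ÷ €807,719.20 = 1.6867.
Operating income changes by 1.6867 × -28.0% = -47.2%.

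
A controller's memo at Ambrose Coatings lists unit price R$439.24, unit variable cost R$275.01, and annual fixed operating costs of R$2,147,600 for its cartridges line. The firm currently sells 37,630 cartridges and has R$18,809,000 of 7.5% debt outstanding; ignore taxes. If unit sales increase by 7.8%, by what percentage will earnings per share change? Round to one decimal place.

At 37,630 units, contribution = 37,630 × R$164.23 = R$6,179,974.90.
EBIT = R$6,179,974.90 − R$2,147,600 = R$4,032,374.90.
After interest of R$1,410,675.00, pre-tax earnings = R$2,621,699.90.
DCL = total CM / (EBIT − I) = R$6,179,974.90 / R$2,621,699.90 = 2.3572.
EPS therefore changes by 2.3572 × (+7.8%) = +18.4%.

+18.4%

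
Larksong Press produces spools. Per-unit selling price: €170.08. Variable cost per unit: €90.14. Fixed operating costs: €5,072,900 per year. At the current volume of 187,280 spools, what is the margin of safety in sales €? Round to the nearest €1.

Contribution margin per unit = €170.08 − €90.14 = €79.94. Break-even units = €5,072,900 ÷ €79.94 = 63,458.84; break-even revenue = 63,458.84 × €170.08 = €10,793,080.21.
Actual sales revenue = 187,280 × €170.08 = €31,852,582.40.
Margin of safety = €31,852,582.40 − €10,793,080.21 = €21,059,502.

€21,059,502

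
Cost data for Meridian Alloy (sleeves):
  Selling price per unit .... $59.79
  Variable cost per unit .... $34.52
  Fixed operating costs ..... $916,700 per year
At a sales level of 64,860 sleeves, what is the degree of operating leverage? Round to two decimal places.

Contribution at this volume is 64,860 × $25.27 = $1,639,012.20.
Subtracting fixed costs: EBIT = $1,639,012.20 − $916,700 = $722,312.20.
Degree of operating leverage = $1,639,012.20 / $722,312.20 = 2.2691.

2.27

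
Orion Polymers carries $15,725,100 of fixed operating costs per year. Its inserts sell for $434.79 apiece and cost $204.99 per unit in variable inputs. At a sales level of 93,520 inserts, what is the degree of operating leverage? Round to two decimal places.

Contribution at this volume is 93,520 × $229.80 = $21,490,896.00.
Subtracting fixed costs: EBIT = $21,490,896.00 − $15,725,100 = $5,765,796.00.
So DOL = total CM / EBIT = $21,490,896.00 / $5,765,796.00 = 3.7273.

3.73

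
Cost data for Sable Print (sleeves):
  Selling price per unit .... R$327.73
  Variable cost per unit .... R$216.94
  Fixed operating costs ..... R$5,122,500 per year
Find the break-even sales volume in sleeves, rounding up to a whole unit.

46,237 sleeves

Unit CM = price − variable cost = R$327.73 − R$216.94 = R$110.79.
Units to break even: R$5,122,500 ÷ R$110.79 = 46,236.12, rounded up to 46,237.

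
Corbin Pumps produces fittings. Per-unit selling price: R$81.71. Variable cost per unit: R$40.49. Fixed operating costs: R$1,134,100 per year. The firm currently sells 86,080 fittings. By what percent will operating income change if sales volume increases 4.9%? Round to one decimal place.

Total contribution margin = 86,080 × R$41.22 = R$3,548,217.60.
EBIT = R$3,548,217.60 − R$1,134,100 = R$2,414,117.60.
DOL = contribution ÷ EBIT = R$3,548,217.60 ÷ R$2,414,117.60 = 1.4698.
So EBIT moves 1.4698 × (+4.9%) = +7.2%.

+7.2%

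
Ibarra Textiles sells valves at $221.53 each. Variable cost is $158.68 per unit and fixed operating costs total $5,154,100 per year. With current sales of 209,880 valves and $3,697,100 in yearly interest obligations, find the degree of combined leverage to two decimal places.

At 209,880 units, contribution = 209,880 × $62.85 = $13,190,958.00.
Operating income = contribution − fixed costs = $13,190,958.00 − $5,154,100 = $8,036,858.00. Interest = $3,697,100.00, so EBIT − I = $4,339,758.00.
Degree of total leverage = total CM / (EBIT − interest) = $13,190,958.00 / $4,339,758.00 = 3.0396.

3.04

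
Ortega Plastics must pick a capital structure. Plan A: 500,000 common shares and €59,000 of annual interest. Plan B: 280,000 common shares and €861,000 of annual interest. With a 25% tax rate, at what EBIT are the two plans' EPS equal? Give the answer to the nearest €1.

€1,881,727

At indifference, (EBIT − 59,000)(1 − t)/500,000 = (EBIT − 861,000)(1 − t)/280,000.
Cancelling (1 − t) and cross-multiplying: 280,000·(EBIT − 59,000) = 500,000·(EBIT − 861,000).
EBIT × (500,000 − 280,000) = 861,000 × 500,000 − 59,000 × 280,000 = 413,980,000,000, so EBIT = 413,980,000,000 ÷ 220,000 = 1,881,727.27.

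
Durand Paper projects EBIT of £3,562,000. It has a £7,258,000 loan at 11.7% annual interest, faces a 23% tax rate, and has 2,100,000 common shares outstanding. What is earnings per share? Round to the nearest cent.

Pre-tax income = £3,562,000 − £849,186.00 = £2,712,814.00.
After tax at 23%: net income = £2,712,814.00 × 0.77 = £2,088,866.78.
EPS = £2,088,866.78 ÷ 2,100,000 = £0.99.

£0.99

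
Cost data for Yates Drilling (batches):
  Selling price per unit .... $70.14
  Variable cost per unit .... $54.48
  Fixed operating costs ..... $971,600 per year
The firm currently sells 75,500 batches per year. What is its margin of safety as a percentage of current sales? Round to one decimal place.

Each unit contributes $70.14 − $54.48 = $15.66. Break-even units = $971,600 ÷ $15.66 = 62,043.42; break-even revenue = 62,043.42 × $70.14 = $4,351,725.67.
Current sales = 75,500 × $70.14 = $5,295,570.00.
Margin of safety = ($5,295,570.00 − $4,351,725.67) ÷ $5,295,570.00 = 17.8%.

17.8%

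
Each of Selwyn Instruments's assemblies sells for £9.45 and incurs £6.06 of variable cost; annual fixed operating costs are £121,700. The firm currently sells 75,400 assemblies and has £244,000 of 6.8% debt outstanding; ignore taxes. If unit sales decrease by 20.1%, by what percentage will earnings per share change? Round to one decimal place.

-43.8%

At 75,400 units, contribution = 75,400 × £3.39 = £255,606.00.
Subtracting fixed costs: EBIT = £255,606.00 − £121,700 = £133,906.00.
Interest = £16,592.00, so EBIT − I = £117,314.00.
Degree of combined leverage = contribution ÷ (EBIT − I) = £255,606.00 ÷ £117,314.00 = 2.1788.
EPS therefore changes by 2.1788 × (-20.1%) = -43.8%.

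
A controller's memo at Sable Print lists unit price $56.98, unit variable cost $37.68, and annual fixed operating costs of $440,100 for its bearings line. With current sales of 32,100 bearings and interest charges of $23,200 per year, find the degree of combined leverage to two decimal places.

3.97

Contribution at this volume is 32,100 × $19.30 = $619,530.00.
Operating income = contribution − fixed costs = $619,530.00 − $440,100 = $179,430.00. Interest = $23,200.00.
DOL = $619,530.00 ÷ $179,430.00 = 3.4528; DFL = $179,430.00 ÷ $156,230.00 = 1.1485.
Combined leverage = 3.4528 × 1.1485 = 3.9655.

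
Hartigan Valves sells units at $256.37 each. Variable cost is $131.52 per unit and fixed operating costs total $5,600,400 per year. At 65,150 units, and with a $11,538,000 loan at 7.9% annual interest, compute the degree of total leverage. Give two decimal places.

Contribution at this volume is 65,150 × $124.85 = $8,133,977.50.
Subtracting fixed costs: EBIT = $8,133,977.50 − $5,600,400 = $2,533,577.50. Interest = $911,502.00, so EBIT − I = $1,622,075.50.
Degree of total leverage = total CM / (EBIT − interest) = $8,133,977.50 / $1,622,075.50 = 5.0145.

5.01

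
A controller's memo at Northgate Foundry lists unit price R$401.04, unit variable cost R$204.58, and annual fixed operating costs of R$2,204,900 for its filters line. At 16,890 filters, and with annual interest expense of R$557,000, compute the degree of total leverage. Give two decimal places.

At 16,890 units, contribution = 16,890 × R$196.46 = R$3,318,209.40.
Operating income = contribution − fixed costs = R$3,318,209.40 − R$2,204,900 = R$1,113,309.40. Interest = R$557,000.00.
DOL = R$3,318,209.40 ÷ R$1,113,309.40 = 2.9805; DFL = R$1,113,309.40 ÷ R$556,309.40 = 2.0012.
DCL = DOL × DFL = 2.9805 × 2.0012 = 5.9646.

5.96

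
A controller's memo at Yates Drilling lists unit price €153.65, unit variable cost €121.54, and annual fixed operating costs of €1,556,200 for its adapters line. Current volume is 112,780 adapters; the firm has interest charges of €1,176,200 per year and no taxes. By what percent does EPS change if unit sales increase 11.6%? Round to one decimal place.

Total contribution margin = 112,780 × €32.11 = €3,621,365.80.
Operating income = contribution − fixed costs = €3,621,365.80 − €1,556,200 = €2,065,165.80.
After interest of €1,176,200.00, pre-tax earnings = €888,965.80.
Degree of combined leverage = contribution ÷ (EBIT − I) = €3,621,365.80 ÷ €888,965.80 = 4.0737.
%ΔEPS = DCL × %ΔSales = 4.0737 × +11.6% = +47.3%.

+47.3%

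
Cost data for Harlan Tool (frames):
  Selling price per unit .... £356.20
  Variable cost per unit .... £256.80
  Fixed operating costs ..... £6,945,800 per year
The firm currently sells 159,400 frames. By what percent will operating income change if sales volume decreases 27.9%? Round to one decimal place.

-49.7%

Contribution at this volume is 159,400 × £99.40 = £15,844,360.00.
Operating income = contribution − fixed costs = £15,844,360.00 − £6,945,800 = £8,898,560.00.
Degree of operating leverage = £15,844,360.00 / £8,898,560.00 = 1.7806.
So EBIT moves 1.7806 × (-27.9%) = -49.7%.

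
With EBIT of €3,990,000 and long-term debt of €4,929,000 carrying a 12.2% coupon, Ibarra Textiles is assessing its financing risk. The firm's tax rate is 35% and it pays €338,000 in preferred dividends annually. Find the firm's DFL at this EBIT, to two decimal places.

Interest = €601,338.00.
Pre-tax preferred-dividend burden = €338,000 ÷ (1 − 0.35) = €520,000.00.
DFL = EBIT ÷ [EBIT − I − D_p/(1−t)] = €3,990,000 ÷ [€3,990,000 − €601,338.00 − €520,000.00] = €3,990,000 ÷ €2,868,662.00 = 1.3909.

1.39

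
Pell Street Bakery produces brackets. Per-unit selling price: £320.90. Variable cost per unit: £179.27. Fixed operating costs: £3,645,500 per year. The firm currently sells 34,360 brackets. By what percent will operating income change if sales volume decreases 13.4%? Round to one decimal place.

Total contribution margin = 34,360 × £141.63 = £4,866,406.80.
Operating income = contribution − fixed costs = £4,866,406.80 − £3,645,500 = £1,220,906.80.
Degree of operating leverage = £4,866,406.80 / £1,220,906.80 = 3.9859.
Operating income changes by 3.9859 × -13.4% = -53.4%.

-53.4%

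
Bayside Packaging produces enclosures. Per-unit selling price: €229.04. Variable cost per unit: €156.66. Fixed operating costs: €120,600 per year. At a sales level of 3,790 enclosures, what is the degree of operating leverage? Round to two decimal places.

1.78

Total contribution margin = 3,790 × €72.38 = €274,320.20.
Subtracting fixed costs: EBIT = €274,320.20 − €120,600 = €153,720.20.
Degree of operating leverage = €274,320.20 / €153,720.20 = 1.7845.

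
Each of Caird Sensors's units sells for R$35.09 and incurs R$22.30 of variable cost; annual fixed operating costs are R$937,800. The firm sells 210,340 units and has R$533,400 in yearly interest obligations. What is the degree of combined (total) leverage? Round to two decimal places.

2.21

Contribution at this volume is 210,340 × R$12.79 = R$2,690,248.60.
EBIT = R$2,690,248.60 − R$937,800 = R$1,752,448.60. Interest = R$533,400.00, so EBIT − I = R$1,219,048.60.
DCL = contribution ÷ (EBIT − I) = R$2,690,248.60 ÷ R$1,219,048.60 = 2.2068.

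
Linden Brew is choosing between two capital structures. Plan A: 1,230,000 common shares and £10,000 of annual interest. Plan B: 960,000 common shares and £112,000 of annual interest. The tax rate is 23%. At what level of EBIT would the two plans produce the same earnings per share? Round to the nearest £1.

At indifference, (EBIT − 10,000)(1 − t)/1,230,000 = (EBIT − 112,000)(1 − t)/960,000.
Cancelling (1 − t) and cross-multiplying: 960,000·(EBIT − 10,000) = 1,230,000·(EBIT − 112,000).
EBIT × (1,230,000 − 960,000) = 112,000 × 1,230,000 − 10,000 × 960,000 = 128,160,000,000, so EBIT = 128,160,000,000 ÷ 270,000 = 474,666.67.

£474,667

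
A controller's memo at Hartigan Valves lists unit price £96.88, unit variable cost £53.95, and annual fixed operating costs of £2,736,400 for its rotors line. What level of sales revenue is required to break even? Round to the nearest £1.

£6,175,226

Contribution margin per unit = £96.88 − £53.95 = £42.93, a CM ratio of £42.93 ÷ £96.88 = 0.4431.
Break-even sales = FC ÷ CM ratio = £2,736,400 × £96.88 / £42.93 = £6,175,226.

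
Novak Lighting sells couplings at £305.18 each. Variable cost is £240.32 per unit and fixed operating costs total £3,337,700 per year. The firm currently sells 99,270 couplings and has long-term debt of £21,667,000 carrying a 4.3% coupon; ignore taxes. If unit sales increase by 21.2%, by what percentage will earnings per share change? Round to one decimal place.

+62.9%

At 99,270 units, contribution = 99,270 × £64.86 = £6,438,652.20.
Operating income = contribution − fixed costs = £6,438,652.20 − £3,337,700 = £3,100,952.20.
Interest = £931,681.00, so EBIT − I = £2,169,271.20.
Degree of combined leverage = contribution ÷ (EBIT − I) = £6,438,652.20 ÷ £2,169,271.20 = 2.9681.
%ΔEPS = DCL × %ΔSales = 2.9681 × +21.2% = +62.9%.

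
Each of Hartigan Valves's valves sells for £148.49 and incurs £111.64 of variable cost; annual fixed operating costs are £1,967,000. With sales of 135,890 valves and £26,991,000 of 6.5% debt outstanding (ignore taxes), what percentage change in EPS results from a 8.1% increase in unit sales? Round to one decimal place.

Total contribution margin = 135,890 × £36.85 = £5,007,546.50.
Subtracting fixed costs: EBIT = £5,007,546.50 − £1,967,000 = £3,040,546.50.
Interest = £1,754,415.00, so EBIT − I = £1,286,131.50.
DCL = total CM / (EBIT − I) = £5,007,546.50 / £1,286,131.50 = 3.8935.
EPS therefore changes by 3.8935 × (+8.1%) = +31.5%.

+31.5%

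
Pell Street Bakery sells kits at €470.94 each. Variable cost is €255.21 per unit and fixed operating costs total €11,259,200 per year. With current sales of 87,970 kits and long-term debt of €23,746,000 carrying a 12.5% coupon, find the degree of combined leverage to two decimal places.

4.00

Total contribution margin = 87,970 × €215.73 = €18,977,768.10.
Subtracting fixed costs: EBIT = €18,977,768.10 − €11,259,200 = €7,718,568.10. Interest = €2,968,250.00.
DOL = €18,977,768.10 ÷ €7,718,568.10 = 2.4587; DFL = €7,718,568.10 ÷ €4,750,318.10 = 1.6249.
DCL = DOL × DFL = 2.4587 × 1.6249 = 3.9951.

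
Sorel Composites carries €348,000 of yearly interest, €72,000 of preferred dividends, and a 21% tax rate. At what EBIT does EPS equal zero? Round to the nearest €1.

Grossing the preferred dividend up to pre-tax terms: €72,000 / (1 − 0.21) = €91,139.24.
Financial break-even EBIT = interest + D_p ÷ (1 − t) = €348,000 + €91,139.24 = €439,139.24.

€439,139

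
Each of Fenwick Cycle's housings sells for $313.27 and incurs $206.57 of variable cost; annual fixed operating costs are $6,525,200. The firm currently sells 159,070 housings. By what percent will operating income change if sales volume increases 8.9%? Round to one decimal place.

At 159,070 units, contribution = 159,070 × $106.70 = $16,972,769.00.
Operating income = contribution − fixed costs = $16,972,769.00 − $6,525,200 = $10,447,569.00.
So DOL = total CM / EBIT = $16,972,769.00 / $10,447,569.00 = 1.6246.
%ΔEBIT = DOL × %ΔSales = 1.6246 × +8.9% = +14.5%.

+14.5%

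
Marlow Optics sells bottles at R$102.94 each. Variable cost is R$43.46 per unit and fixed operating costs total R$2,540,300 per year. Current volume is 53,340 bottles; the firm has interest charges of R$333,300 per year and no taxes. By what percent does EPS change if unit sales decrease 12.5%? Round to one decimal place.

-132.6%

Total contribution margin = 53,340 × R$59.48 = R$3,172,663.20.
EBIT = R$3,172,663.20 − R$2,540,300 = R$632,363.20.
Interest = R$333,300.00, so EBIT − I = R$299,063.20.
Degree of combined leverage = contribution ÷ (EBIT − I) = R$3,172,663.20 ÷ R$299,063.20 = 10.6087.
EPS therefore changes by 10.6087 × (-12.5%) = -132.6%.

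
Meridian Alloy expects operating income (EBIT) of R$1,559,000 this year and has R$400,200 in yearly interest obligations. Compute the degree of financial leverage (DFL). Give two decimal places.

Annual interest charges come to R$400,200.00.
Degree of financial leverage = EBIT / (EBIT − interest) = R$1,559,000 / R$1,158,800.00 = 1.3454.

1.35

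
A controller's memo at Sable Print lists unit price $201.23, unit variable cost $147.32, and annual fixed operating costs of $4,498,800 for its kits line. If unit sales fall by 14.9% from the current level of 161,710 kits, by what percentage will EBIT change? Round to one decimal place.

Total contribution margin = 161,710 × $53.91 = $8,717,786.10.
Subtracting fixed costs: EBIT = $8,717,786.10 − $4,498,800 = $4,218,986.10.
So DOL = total CM / EBIT = $8,717,786.10 / $4,218,986.10 = 2.0663.
%ΔEBIT = DOL × %ΔSales = 2.0663 × -14.9% = -30.8%.

-30.8%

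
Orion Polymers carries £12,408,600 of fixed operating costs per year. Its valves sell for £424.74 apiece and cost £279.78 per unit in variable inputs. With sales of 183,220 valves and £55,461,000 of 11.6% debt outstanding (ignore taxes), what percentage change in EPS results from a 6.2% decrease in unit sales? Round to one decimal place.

Total contribution margin = 183,220 × £144.96 = £26,559,571.20.
Subtracting fixed costs: EBIT = £26,559,571.20 − £12,408,600 = £14,150,971.20.
Interest = £6,433,476.00, so EBIT − I = £7,717,495.20.
DCL = total CM / (EBIT − I) = £26,559,571.20 / £7,717,495.20 = 3.4415.
EPS therefore changes by 3.4415 × (-6.2%) = -21.3%.

-21.3%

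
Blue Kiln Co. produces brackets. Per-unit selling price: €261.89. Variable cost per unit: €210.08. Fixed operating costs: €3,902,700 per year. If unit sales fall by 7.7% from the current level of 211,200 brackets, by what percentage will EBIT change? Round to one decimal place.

Total contribution margin = 211,200 × €51.81 = €10,942,272.00.
Operating income = contribution − fixed costs = €10,942,272.00 − €3,902,700 = €7,039,572.00.
DOL = contribution ÷ EBIT = €10,942,272.00 ÷ €7,039,572.00 = 1.5544.
%ΔEBIT = DOL × %ΔSales = 1.5544 × -7.7% = -12.0%.

-12.0%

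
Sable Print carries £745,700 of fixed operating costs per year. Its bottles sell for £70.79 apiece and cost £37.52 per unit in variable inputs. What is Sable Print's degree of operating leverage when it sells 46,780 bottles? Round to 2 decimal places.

1.92

Contribution at this volume is 46,780 × £33.27 = £1,556,370.60.
Operating income = contribution − fixed costs = £1,556,370.60 − £745,700 = £810,670.60.
So DOL = total CM / EBIT = £1,556,370.60 / £810,670.60 = 1.9199.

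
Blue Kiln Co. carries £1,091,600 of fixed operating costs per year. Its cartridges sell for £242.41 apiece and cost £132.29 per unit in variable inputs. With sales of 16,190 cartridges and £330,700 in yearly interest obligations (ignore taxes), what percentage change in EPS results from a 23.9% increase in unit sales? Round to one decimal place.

+118.2%

Contribution at this volume is 16,190 × £110.12 = £1,782,842.80.
EBIT = £1,782,842.80 − £1,091,600 = £691,242.80.
After interest of £330,700.00, pre-tax earnings = £360,542.80.
DCL = total CM / (EBIT − I) = £1,782,842.80 / £360,542.80 = 4.9449.
EPS therefore changes by 4.9449 × (+23.9%) = +118.2%.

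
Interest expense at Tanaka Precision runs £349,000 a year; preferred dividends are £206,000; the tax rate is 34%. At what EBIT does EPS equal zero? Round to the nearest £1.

Grossing the preferred dividend up to pre-tax terms: £206,000 / (1 − 0.34) = £312,121.21.
EPS = 0 when EBIT covers interest plus the pre-tax preferred burden: £349,000 + £312,121.21 = £661,121.21.

£661,121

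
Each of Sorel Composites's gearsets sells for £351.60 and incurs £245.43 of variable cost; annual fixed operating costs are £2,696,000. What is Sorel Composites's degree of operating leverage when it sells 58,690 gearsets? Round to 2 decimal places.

At 58,690 units, contribution = 58,690 × £106.17 = £6,231,117.30.
EBIT = £6,231,117.30 − £2,696,000 = £3,535,117.30.
Degree of operating leverage = £6,231,117.30 / £3,535,117.30 = 1.7626.

1.76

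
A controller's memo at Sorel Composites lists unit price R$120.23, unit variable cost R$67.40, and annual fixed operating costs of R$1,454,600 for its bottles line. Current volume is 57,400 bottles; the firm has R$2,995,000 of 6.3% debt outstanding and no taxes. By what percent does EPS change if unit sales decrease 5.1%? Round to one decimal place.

-11.1%

Contribution at this volume is 57,400 × R$52.83 = R$3,032,442.00.
EBIT = R$3,032,442.00 − R$1,454,600 = R$1,577,842.00.
After interest of R$188,685.00, pre-tax earnings = R$1,389,157.00.
Degree of combined leverage = contribution ÷ (EBIT − I) = R$3,032,442.00 ÷ R$1,389,157.00 = 2.1829.
EPS therefore changes by 2.1829 × (-5.1%) = -11.1%.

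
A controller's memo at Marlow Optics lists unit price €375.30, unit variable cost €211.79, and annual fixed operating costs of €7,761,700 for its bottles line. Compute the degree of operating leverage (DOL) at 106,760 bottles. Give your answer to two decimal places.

1.80

At 106,760 units, contribution = 106,760 × €163.51 = €17,456,327.60.
EBIT = €17,456,327.60 − €7,761,700 = €9,694,627.60.
Degree of operating leverage = €17,456,327.60 / €9,694,627.60 = 1.8006.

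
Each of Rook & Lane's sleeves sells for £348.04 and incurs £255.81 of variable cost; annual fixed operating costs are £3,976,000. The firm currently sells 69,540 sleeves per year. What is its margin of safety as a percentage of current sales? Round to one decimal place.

Unit CM = price − variable cost = £348.04 − £255.81 = £92.23. Break-even units = £3,976,000 ÷ £92.23 = 43,109.62; break-even revenue = 43,109.62 × £348.04 = £15,003,871.19.
Actual sales revenue = 69,540 × £348.04 = £24,202,701.60.
Margin of safety = (£24,202,701.60 − £15,003,871.19) ÷ £24,202,701.60 = 38.0%.

38.0%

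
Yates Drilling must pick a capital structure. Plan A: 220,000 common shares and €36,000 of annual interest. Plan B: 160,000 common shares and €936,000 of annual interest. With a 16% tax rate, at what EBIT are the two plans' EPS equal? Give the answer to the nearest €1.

€3,336,000

At indifference, (EBIT − 36,000)(1 − t)/220,000 = (EBIT − 936,000)(1 − t)/160,000.
The (1 − t) factor cancels: (EBIT − 36,000) × 160,000 = (EBIT − 936,000) × 220,000.
Solving, EBIT = (936,000·220,000 − 36,000·160,000) / (220,000 − 160,000) = 200,160,000,000 / 60,000 = 3,336,000.00.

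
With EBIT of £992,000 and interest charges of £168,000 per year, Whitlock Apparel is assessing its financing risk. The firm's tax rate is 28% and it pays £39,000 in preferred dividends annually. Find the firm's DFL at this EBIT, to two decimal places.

1.29

Annual interest charges come to £168,000.00.
Pre-tax preferred-dividend burden = £39,000 ÷ (1 − 0.28) = £54,166.67.
DFL = EBIT ÷ [EBIT − I − D_p/(1−t)] = £992,000 ÷ [£992,000 − £168,000.00 − £54,166.67] = £992,000 ÷ £769,833.33 = 1.2886.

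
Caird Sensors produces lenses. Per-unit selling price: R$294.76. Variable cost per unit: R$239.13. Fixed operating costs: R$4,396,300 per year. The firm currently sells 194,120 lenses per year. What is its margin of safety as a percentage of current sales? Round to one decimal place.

59.3%

Each unit contributes R$294.76 − R$239.13 = R$55.63. Break-even units = R$4,396,300 ÷ R$55.63 = 79,027.50; break-even revenue = 79,027.50 × R$294.76 = R$23,294,146.83.
Actual sales revenue = 194,120 × R$294.76 = R$57,218,811.20.
Margin of safety = (R$57,218,811.20 − R$23,294,146.83) ÷ R$57,218,811.20 = 59.3%.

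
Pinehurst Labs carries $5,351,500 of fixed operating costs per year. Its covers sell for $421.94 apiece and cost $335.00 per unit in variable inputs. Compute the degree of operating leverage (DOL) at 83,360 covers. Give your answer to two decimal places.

At 83,360 units, contribution = 83,360 × $86.94 = $7,247,318.40.
Subtracting fixed costs: EBIT = $7,247,318.40 − $5,351,500 = $1,895,818.40.
So DOL = total CM / EBIT = $7,247,318.40 / $1,895,818.40 = 3.8228.

3.82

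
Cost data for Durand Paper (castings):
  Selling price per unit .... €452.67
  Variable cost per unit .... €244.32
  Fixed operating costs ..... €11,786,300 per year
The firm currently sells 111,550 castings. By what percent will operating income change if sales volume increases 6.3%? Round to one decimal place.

Total contribution margin = 111,550 × €208.35 = €23,241,442.50.
Subtracting fixed costs: EBIT = €23,241,442.50 − €11,786,300 = €11,455,142.50.
Degree of operating leverage = €23,241,442.50 / €11,455,142.50 = 2.0289.
So EBIT moves 2.0289 × (+6.3%) = +12.8%.

+12.8%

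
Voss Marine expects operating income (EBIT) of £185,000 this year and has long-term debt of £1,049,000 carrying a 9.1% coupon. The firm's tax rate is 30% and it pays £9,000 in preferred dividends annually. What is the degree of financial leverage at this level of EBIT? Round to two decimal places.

Annual interest charges come to £95,459.00.
Pre-tax preferred-dividend burden = £9,000 ÷ (1 − 0.30) = £12,857.14.
DFL = EBIT ÷ [EBIT − I − D_p/(1−t)] = £185,000 ÷ [£185,000 − £95,459.00 − £12,857.14] = £185,000 ÷ £76,683.86 = 2.4125.

2.41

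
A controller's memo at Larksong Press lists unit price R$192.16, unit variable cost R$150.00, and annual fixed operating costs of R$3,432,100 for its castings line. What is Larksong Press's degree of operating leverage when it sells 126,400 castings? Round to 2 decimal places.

2.81

Total contribution margin = 126,400 × R$42.16 = R$5,329,024.00.
Subtracting fixed costs: EBIT = R$5,329,024.00 − R$3,432,100 = R$1,896,924.00.
Degree of operating leverage = R$5,329,024.00 / R$1,896,924.00 = 2.8093.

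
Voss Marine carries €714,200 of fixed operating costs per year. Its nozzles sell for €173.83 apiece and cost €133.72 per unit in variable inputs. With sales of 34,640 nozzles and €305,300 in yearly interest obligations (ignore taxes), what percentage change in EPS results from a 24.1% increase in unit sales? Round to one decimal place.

Contribution at this volume is 34,640 × €40.11 = €1,389,410.40.
Subtracting fixed costs: EBIT = €1,389,410.40 − €714,200 = €675,210.40.
After interest of €305,300.00, pre-tax earnings = €369,910.40.
Degree of combined leverage = contribution ÷ (EBIT − I) = €1,389,410.40 ÷ €369,910.40 = 3.7561.
EPS therefore changes by 3.7561 × (+24.1%) = +90.5%.

+90.5%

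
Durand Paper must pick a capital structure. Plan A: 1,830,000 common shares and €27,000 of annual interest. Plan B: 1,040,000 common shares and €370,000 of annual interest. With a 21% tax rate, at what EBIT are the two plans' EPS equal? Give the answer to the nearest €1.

€821,544

At indifference, (EBIT − 27,000)(1 − t)/1,830,000 = (EBIT − 370,000)(1 − t)/1,040,000.
The (1 − t) factor cancels: (EBIT − 27,000) × 1,040,000 = (EBIT − 370,000) × 1,830,000.
EBIT × (1,830,000 − 1,040,000) = 370,000 × 1,830,000 − 27,000 × 1,040,000 = 649,020,000,000, so EBIT = 649,020,000,000 ÷ 790,000 = 821,544.30.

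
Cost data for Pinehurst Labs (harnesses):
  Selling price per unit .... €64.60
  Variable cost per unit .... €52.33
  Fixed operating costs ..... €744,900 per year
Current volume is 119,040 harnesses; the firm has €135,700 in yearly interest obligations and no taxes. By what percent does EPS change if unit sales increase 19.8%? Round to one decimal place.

+49.9%

At 119,040 units, contribution = 119,040 × €12.27 = €1,460,620.80.
Operating income = contribution − fixed costs = €1,460,620.80 − €744,900 = €715,720.80.
Interest = €135,700.00, so EBIT − I = €580,020.80.
Degree of combined leverage = contribution ÷ (EBIT − I) = €1,460,620.80 ÷ €580,020.80 = 2.5182.
EPS therefore changes by 2.5182 × (+19.8%) = +49.9%.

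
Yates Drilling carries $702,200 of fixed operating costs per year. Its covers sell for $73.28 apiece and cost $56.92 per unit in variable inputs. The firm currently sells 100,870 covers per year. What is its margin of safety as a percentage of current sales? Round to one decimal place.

Unit CM = price − variable cost = $73.28 − $56.92 = $16.36. Break-even units = $702,200 ÷ $16.36 = 42,921.76; break-even revenue = 42,921.76 × $73.28 = $3,145,306.60.
Actual sales revenue = 100,870 × $73.28 = $7,391,753.60.
Margin of safety = ($7,391,753.60 − $3,145,306.60) ÷ $7,391,753.60 = 57.4%.

57.4%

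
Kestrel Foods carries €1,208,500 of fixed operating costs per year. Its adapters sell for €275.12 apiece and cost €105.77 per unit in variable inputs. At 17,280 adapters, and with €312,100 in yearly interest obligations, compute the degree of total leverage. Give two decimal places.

Contribution at this volume is 17,280 × €169.35 = €2,926,368.00.
Subtracting fixed costs: EBIT = €2,926,368.00 − €1,208,500 = €1,717,868.00. Interest = €312,100.00, so EBIT − I = €1,405,768.00.
DCL = contribution ÷ (EBIT − I) = €2,926,368.00 ÷ €1,405,768.00 = 2.0817.

2.08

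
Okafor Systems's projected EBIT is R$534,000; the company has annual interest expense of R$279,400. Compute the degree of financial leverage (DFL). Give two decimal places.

Interest = R$279,400.00.
Degree of financial leverage = EBIT / (EBIT − interest) = R$534,000 / R$254,600.00 = 2.0974.

2.10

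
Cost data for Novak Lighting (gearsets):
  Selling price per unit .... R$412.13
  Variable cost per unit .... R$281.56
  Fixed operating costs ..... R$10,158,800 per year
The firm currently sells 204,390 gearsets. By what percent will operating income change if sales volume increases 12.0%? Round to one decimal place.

+19.4%

Contribution at this volume is 204,390 × R$130.57 = R$26,687,202.30.
Operating income = contribution − fixed costs = R$26,687,202.30 − R$10,158,800 = R$16,528,402.30.
DOL = contribution ÷ EBIT = R$26,687,202.30 ÷ R$16,528,402.30 = 1.6146.
Operating income changes by 1.6146 × +12.0% = +19.4%.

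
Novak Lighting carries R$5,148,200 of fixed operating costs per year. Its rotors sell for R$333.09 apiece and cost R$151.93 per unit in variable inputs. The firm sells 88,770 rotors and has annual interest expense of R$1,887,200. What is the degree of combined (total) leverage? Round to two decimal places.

1.78

Contribution at this volume is 88,770 × R$181.16 = R$16,081,573.20.
EBIT = R$16,081,573.20 − R$5,148,200 = R$10,933,373.20. Interest = R$1,887,200.00.
DOL = R$16,081,573.20 ÷ R$10,933,373.20 = 1.4709; DFL = R$10,933,373.20 ÷ R$9,046,173.20 = 1.2086.
DCL = DOL × DFL = 1.4709 × 1.2086 = 1.7777.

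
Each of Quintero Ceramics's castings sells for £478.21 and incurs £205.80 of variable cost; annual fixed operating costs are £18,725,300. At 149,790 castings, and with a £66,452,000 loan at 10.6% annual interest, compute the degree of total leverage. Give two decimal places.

2.71

At 149,790 units, contribution = 149,790 × £272.41 = £40,804,293.90.
EBIT = £40,804,293.90 − £18,725,300 = £22,078,993.90. Interest = £7,043,912.00.
DOL = £40,804,293.90 ÷ £22,078,993.90 = 1.8481; DFL = £22,078,993.90 ÷ £15,035,081.90 = 1.4685.
Combined leverage = 1.8481 × 1.4685 = 2.7139.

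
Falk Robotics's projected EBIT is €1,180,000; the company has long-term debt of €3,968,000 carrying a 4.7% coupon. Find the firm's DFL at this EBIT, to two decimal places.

1.19

Interest = €186,496.00.
Degree of financial leverage = EBIT / (EBIT − interest) = €1,180,000 / €993,504.00 = 1.1877.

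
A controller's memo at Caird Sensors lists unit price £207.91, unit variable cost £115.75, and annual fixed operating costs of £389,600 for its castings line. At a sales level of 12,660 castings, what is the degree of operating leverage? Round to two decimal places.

At 12,660 units, contribution = 12,660 × £92.16 = £1,166,745.60.
Subtracting fixed costs: EBIT = £1,166,745.60 − £389,600 = £777,145.60.
DOL = contribution ÷ EBIT = £1,166,745.60 ÷ £777,145.60 = 1.5013.

1.50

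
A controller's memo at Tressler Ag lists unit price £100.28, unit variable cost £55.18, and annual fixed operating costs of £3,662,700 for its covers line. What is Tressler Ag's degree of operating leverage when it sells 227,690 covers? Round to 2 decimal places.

1.55

At 227,690 units, contribution = 227,690 × £45.10 = £10,268,819.00.
Operating income = contribution − fixed costs = £10,268,819.00 − £3,662,700 = £6,606,119.00.
So DOL = total CM / EBIT = £10,268,819.00 / £6,606,119.00 = 1.5544.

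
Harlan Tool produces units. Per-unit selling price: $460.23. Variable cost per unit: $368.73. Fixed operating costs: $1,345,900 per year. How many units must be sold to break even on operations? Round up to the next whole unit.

14,710 units

Unit CM = price − variable cost = $460.23 − $368.73 = $91.50.
Break-even Q = $1,345,900 / $91.50 = 14,709.29 → 14,710 units.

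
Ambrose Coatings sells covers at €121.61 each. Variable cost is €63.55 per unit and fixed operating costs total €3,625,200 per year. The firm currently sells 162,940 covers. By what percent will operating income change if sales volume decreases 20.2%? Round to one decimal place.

-32.7%

At 162,940 units, contribution = 162,940 × €58.06 = €9,460,296.40.
EBIT = €9,460,296.40 − €3,625,200 = €5,835,096.40.
Degree of operating leverage = €9,460,296.40 / €5,835,096.40 = 1.6213.
%ΔEBIT = DOL × %ΔSales = 1.6213 × -20.2% = -32.7%.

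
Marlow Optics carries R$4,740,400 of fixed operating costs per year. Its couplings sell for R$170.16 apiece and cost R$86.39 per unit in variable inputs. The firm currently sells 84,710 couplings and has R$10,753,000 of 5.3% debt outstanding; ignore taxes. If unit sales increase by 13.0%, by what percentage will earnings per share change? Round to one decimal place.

Contribution at this volume is 84,710 × R$83.77 = R$7,096,156.70.
Subtracting fixed costs: EBIT = R$7,096,156.70 − R$4,740,400 = R$2,355,756.70.
After interest of R$569,909.00, pre-tax earnings = R$1,785,847.70.
Degree of combined leverage = contribution ÷ (EBIT − I) = R$7,096,156.70 ÷ R$1,785,847.70 = 3.9736.
EPS therefore changes by 3.9736 × (+13.0%) = +51.7%.

+51.7%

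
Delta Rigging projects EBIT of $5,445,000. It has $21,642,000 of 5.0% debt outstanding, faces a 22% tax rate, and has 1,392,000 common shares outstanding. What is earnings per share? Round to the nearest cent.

Pre-tax income = $5,445,000 − $1,082,100.00 = $4,362,900.00.
Net income = $4,362,900.00 × (1 − 0.22) = $3,403,062.00.
Per share: $3,403,062.00 / 1,392,000 shares = $2.44.

$2.44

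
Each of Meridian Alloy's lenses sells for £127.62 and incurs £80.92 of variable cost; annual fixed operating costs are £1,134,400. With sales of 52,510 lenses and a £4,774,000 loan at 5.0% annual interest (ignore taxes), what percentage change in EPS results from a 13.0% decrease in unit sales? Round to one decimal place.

-29.5%

At 52,510 units, contribution = 52,510 × £46.70 = £2,452,217.00.
Operating income = contribution − fixed costs = £2,452,217.00 − £1,134,400 = £1,317,817.00.
After interest of £238,700.00, pre-tax earnings = £1,079,117.00.
Degree of combined leverage = contribution ÷ (EBIT − I) = £2,452,217.00 ÷ £1,079,117.00 = 2.2724.
EPS therefore changes by 2.2724 × (-13.0%) = -29.5%.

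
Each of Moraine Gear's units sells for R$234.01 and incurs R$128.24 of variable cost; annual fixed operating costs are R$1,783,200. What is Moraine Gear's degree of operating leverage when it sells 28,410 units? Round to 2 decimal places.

2.46

Total contribution margin = 28,410 × R$105.77 = R$3,004,925.70.
Subtracting fixed costs: EBIT = R$3,004,925.70 − R$1,783,200 = R$1,221,725.70.
Degree of operating leverage = R$3,004,925.70 / R$1,221,725.70 = 2.4596.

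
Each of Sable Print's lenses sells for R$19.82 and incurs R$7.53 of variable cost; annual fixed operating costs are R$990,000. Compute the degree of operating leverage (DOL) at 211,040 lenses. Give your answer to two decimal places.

1.62

At 211,040 units, contribution = 211,040 × R$12.29 = R$2,593,681.60.
Operating income = contribution − fixed costs = R$2,593,681.60 − R$990,000 = R$1,603,681.60.
So DOL = total CM / EBIT = R$2,593,681.60 / R$1,603,681.60 = 1.6173.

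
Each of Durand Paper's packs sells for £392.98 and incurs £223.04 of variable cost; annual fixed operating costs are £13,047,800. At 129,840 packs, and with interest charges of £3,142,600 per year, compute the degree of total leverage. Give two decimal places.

At 129,840 units, contribution = 129,840 × £169.94 = £22,065,009.60.
Operating income = contribution − fixed costs = £22,065,009.60 − £13,047,800 = £9,017,209.60. Interest = £3,142,600.00, so EBIT − I = £5,874,609.60.
Degree of total leverage = total CM / (EBIT − interest) = £22,065,009.60 / £5,874,609.60 = 3.7560.

3.76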